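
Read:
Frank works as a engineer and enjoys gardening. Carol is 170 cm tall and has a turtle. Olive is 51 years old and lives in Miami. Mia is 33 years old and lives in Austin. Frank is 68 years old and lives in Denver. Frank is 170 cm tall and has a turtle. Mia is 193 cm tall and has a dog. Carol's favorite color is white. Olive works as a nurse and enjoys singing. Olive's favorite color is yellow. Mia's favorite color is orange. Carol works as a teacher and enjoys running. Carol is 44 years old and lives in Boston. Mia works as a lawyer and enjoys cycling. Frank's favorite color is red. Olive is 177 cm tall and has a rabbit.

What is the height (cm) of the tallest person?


Tallest: Mia at 193 cm

193


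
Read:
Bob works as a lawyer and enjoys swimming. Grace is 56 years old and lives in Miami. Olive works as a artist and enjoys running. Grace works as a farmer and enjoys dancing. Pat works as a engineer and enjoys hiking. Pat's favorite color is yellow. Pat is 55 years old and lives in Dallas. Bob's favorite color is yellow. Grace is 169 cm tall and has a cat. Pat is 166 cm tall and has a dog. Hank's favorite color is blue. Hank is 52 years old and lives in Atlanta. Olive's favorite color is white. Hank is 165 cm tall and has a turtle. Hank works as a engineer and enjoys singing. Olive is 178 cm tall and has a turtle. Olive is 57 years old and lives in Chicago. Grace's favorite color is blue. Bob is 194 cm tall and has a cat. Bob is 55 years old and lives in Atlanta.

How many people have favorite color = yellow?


Count: 2

2


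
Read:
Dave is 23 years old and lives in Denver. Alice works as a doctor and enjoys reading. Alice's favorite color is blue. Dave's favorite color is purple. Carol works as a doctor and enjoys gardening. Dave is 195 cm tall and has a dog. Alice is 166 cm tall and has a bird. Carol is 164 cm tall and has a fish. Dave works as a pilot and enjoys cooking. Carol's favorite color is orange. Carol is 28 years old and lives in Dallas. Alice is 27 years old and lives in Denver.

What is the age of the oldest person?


Oldest: Carol at 28

28


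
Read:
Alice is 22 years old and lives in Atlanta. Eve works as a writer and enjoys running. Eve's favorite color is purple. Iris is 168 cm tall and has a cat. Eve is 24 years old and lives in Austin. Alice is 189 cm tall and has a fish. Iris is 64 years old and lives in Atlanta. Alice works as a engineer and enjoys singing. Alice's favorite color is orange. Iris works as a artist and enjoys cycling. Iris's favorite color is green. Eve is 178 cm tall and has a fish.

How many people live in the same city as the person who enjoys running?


Person with hobby running is Eve, city Austin. Count = 1

1


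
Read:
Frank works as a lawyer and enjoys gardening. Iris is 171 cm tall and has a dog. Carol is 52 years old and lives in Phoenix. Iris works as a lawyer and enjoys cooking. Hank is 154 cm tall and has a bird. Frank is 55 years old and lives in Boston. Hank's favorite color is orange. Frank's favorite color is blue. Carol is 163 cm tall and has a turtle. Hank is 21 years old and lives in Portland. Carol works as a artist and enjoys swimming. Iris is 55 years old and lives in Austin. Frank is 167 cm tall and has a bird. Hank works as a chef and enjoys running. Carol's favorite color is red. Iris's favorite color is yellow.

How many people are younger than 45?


Filter: 1

1


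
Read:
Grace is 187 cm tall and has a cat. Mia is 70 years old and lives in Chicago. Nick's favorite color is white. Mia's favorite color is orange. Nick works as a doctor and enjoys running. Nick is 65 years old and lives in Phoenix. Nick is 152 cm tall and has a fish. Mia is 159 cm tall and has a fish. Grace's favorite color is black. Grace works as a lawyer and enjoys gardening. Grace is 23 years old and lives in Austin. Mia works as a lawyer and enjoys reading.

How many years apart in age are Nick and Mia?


65 vs 70, diff = 5

5


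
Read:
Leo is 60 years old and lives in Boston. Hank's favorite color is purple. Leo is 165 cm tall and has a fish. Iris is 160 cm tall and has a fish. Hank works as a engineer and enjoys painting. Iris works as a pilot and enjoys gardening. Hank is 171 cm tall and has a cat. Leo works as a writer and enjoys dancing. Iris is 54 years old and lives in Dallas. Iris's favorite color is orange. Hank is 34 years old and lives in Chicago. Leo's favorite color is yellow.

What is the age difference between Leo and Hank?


|60 - 34| = 26

26


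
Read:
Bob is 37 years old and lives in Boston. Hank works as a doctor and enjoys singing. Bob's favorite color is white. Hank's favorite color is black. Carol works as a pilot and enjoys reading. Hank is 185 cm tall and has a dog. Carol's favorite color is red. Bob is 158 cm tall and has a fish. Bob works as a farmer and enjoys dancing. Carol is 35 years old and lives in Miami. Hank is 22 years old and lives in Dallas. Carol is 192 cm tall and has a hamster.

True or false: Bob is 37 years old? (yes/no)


Bob is actually 37. yes

yes


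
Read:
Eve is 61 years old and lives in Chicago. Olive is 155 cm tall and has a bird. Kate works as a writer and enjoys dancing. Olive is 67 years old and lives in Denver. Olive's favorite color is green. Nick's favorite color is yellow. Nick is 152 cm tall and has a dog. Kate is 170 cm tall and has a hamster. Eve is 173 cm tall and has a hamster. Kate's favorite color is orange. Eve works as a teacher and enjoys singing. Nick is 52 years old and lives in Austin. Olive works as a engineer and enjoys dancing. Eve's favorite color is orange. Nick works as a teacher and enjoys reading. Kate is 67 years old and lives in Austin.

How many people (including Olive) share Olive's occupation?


Olive is a engineer. Count = 1

1


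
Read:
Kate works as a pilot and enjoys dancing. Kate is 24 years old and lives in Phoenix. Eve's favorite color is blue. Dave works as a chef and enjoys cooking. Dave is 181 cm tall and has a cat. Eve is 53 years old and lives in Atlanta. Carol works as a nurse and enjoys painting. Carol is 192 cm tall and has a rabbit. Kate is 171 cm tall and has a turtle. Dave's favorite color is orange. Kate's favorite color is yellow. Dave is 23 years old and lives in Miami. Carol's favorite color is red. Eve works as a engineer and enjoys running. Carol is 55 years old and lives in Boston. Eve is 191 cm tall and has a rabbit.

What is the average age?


Sum=155, n=4, avg=38.75

38.75


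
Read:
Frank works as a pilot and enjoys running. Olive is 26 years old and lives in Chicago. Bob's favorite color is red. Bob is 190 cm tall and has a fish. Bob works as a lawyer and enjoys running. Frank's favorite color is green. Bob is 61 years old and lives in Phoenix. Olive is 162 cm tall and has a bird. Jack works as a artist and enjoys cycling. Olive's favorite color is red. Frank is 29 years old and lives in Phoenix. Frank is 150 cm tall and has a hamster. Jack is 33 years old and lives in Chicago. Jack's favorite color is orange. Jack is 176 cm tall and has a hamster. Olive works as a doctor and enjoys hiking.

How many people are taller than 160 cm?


Taller than 160: 3

3


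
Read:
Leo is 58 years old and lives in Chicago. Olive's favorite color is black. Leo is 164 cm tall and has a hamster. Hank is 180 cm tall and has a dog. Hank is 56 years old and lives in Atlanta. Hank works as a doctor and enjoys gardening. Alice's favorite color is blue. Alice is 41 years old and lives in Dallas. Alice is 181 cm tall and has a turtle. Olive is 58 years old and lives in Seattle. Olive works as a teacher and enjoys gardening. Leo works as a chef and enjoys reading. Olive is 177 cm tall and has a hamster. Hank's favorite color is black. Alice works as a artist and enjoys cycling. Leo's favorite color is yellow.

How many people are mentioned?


People: Alice, Olive, Leo, Hank. Count = 4

4


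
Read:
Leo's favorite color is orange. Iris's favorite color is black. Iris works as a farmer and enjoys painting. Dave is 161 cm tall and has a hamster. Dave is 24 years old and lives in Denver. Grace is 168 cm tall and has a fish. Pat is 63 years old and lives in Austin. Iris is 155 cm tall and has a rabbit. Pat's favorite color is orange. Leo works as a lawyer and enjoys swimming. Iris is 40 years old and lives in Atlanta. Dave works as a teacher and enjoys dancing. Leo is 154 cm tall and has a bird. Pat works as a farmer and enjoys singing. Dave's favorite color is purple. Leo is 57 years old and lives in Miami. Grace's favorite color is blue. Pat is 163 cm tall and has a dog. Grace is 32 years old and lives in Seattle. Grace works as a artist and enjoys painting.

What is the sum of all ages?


63+32+24+40+57 = 216

216


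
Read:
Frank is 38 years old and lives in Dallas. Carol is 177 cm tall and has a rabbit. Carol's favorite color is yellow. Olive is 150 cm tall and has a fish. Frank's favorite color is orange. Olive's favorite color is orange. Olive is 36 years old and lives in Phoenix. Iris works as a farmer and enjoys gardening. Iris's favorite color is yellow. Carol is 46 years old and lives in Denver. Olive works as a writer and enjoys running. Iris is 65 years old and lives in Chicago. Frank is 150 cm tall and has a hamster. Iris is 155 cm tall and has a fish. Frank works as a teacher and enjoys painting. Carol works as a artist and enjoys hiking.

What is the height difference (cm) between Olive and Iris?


|150 - 155| = 5

5


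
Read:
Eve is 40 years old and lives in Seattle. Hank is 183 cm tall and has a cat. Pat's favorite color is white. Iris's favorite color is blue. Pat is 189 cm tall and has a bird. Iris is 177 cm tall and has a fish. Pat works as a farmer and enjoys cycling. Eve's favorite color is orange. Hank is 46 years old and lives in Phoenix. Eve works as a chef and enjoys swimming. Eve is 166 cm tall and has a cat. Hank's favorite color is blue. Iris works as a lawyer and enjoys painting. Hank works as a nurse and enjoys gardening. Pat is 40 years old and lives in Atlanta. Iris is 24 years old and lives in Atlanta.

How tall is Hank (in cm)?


Hank is 183 cm tall

183


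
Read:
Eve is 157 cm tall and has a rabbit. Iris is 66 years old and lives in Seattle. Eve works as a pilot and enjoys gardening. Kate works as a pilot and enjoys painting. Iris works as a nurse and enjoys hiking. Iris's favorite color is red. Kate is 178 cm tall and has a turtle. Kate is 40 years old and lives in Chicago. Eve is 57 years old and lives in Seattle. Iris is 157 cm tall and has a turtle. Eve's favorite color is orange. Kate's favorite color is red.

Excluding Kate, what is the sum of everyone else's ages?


Sum (excluding Kate): 123

123


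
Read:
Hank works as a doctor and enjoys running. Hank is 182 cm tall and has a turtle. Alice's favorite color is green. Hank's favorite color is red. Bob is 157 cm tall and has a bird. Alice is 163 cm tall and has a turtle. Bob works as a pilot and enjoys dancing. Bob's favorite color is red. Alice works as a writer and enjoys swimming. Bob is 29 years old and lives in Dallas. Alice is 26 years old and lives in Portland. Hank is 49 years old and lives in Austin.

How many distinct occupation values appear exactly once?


Unique occupation values: 3

3


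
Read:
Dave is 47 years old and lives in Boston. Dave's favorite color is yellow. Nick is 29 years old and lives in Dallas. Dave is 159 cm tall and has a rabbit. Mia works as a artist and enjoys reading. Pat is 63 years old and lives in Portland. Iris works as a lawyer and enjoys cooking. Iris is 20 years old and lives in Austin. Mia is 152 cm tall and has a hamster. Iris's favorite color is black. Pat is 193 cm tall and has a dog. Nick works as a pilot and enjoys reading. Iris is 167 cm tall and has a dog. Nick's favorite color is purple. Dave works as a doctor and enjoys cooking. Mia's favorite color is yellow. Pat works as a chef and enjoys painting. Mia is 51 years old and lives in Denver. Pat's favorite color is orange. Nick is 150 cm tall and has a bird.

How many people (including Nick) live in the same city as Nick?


Nick lives in Dallas. Count = 1

1


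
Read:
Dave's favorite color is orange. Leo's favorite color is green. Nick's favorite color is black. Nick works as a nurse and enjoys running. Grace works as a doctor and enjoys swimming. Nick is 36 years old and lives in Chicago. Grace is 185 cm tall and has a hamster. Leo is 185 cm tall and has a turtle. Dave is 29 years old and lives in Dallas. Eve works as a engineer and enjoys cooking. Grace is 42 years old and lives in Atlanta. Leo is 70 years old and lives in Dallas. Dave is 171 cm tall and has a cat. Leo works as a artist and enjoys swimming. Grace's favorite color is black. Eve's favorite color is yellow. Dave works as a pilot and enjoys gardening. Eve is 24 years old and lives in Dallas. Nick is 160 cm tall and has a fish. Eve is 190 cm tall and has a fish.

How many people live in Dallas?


Count in Dallas: 3

3


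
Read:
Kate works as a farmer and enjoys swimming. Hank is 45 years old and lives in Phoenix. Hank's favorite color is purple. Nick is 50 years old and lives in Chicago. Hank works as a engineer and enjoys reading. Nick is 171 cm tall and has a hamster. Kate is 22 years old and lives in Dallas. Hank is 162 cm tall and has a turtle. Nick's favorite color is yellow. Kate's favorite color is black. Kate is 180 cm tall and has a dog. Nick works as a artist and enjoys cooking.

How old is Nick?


Nick is 50 years old

50


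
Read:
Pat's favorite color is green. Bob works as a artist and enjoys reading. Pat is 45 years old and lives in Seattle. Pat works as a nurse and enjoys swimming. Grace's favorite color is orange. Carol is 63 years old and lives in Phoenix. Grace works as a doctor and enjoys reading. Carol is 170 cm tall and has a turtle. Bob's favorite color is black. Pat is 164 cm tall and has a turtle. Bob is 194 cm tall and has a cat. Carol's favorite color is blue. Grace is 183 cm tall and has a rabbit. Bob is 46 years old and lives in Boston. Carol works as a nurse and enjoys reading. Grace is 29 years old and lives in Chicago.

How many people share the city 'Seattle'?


Count: 1

1


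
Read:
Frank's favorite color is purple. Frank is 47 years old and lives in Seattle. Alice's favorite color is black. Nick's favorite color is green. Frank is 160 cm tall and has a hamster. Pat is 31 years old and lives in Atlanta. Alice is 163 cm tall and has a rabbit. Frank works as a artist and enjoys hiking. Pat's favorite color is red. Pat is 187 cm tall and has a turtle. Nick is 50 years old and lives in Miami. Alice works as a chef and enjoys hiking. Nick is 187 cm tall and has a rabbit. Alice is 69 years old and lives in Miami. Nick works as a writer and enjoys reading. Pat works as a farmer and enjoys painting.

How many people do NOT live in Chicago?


Not in Chicago: 4

4


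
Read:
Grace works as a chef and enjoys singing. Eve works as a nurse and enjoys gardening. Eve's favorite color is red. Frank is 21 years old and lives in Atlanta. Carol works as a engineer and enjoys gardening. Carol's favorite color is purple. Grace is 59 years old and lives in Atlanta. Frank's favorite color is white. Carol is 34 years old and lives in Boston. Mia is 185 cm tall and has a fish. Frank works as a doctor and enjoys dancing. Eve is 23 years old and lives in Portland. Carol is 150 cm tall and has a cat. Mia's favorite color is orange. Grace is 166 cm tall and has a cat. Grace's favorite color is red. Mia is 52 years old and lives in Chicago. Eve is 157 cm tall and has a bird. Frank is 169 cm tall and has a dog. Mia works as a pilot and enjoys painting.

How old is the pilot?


The pilot is Mia, age 52

52


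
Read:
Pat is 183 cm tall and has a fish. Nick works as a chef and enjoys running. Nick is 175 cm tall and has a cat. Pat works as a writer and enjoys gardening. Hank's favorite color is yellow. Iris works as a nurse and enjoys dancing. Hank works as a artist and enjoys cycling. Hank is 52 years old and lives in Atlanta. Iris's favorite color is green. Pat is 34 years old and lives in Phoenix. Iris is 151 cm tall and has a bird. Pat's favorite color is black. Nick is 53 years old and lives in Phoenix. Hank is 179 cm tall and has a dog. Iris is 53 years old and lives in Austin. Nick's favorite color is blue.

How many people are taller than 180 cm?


Taller than 180: 1

1


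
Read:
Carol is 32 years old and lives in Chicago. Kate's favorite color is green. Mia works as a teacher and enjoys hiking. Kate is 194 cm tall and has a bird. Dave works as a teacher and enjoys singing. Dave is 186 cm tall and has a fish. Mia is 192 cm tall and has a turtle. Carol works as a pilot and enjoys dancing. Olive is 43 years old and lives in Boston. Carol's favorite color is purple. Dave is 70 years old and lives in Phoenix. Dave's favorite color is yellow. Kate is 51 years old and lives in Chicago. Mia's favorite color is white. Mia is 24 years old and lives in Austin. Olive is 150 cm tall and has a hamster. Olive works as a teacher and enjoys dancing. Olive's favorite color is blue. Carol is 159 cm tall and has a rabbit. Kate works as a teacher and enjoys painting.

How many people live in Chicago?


Count in Chicago: 2

2


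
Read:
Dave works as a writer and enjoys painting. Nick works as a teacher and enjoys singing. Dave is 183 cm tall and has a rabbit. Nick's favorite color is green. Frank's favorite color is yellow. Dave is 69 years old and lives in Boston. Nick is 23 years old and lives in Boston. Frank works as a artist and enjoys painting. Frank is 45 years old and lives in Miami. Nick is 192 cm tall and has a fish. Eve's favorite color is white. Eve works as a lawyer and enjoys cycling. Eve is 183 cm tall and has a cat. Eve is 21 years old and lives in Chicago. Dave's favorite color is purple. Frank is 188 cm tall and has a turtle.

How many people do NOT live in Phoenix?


Not in Phoenix: 4

4


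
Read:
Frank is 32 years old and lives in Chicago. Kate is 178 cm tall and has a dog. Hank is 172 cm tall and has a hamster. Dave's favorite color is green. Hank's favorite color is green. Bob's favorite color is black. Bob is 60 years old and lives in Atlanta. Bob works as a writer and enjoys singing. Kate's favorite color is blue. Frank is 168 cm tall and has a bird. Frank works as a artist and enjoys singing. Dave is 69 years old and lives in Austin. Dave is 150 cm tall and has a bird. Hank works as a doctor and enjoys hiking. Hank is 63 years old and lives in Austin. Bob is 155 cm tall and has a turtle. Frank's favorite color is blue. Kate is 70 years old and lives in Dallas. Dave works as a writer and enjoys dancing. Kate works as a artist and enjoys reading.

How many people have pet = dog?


Count: 1

1


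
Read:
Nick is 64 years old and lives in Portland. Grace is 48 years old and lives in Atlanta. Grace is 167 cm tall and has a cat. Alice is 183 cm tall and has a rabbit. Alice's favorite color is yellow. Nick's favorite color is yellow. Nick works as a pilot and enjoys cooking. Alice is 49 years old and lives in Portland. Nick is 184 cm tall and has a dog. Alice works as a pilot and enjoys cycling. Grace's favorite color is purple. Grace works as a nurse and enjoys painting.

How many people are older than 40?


Filter: 3

3


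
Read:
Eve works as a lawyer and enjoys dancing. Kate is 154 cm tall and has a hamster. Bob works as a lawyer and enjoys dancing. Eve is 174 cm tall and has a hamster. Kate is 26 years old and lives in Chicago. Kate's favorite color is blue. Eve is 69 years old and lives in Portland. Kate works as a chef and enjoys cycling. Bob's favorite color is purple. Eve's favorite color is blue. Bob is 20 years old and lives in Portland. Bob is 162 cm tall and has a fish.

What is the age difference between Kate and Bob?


|26 - 20| = 6

6


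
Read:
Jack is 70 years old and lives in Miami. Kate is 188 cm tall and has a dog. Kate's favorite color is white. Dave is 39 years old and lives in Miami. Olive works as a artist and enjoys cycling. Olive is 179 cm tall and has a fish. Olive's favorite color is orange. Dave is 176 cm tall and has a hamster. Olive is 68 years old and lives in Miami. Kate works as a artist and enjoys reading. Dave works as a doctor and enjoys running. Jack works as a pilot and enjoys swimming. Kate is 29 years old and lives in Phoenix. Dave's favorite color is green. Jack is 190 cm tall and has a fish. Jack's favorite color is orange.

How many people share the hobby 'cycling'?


Count: 1

1


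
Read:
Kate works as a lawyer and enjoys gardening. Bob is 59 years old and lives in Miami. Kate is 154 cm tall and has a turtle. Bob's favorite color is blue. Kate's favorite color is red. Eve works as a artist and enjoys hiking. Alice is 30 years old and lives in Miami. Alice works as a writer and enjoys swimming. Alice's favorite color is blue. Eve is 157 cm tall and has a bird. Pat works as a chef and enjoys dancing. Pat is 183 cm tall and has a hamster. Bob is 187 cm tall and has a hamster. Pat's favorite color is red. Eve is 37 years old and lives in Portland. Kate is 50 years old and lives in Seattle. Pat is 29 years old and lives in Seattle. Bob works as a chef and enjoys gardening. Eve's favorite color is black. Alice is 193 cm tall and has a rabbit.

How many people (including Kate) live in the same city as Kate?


Kate lives in Seattle. Count = 2

2


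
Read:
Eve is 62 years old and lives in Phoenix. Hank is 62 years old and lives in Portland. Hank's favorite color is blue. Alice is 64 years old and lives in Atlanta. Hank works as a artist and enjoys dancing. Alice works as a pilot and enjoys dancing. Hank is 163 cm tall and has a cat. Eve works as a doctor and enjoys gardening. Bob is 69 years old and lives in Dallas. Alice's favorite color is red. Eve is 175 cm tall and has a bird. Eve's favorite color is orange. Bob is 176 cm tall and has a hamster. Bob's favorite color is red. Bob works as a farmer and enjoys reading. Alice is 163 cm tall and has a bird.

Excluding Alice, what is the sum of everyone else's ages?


Sum (excluding Alice): 193

193


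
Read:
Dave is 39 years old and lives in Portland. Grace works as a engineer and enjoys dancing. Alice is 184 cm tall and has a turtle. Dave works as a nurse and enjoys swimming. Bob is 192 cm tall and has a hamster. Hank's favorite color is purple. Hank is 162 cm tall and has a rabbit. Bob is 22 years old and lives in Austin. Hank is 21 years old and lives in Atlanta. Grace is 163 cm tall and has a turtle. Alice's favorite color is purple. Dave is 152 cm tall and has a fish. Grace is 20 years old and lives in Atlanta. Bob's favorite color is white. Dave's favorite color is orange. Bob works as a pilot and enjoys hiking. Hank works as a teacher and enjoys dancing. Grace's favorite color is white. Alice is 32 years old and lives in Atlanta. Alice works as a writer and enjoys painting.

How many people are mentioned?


People: Hank, Alice, Grace, Dave, Bob. Count = 5

5


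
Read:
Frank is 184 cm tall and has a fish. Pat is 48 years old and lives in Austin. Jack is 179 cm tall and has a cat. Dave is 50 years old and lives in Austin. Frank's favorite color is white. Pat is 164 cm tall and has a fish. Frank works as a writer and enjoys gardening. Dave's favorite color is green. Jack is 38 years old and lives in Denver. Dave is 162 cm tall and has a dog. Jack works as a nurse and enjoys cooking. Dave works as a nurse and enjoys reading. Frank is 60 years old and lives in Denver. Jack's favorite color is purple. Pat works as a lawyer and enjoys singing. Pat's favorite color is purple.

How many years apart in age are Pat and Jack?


48 vs 38, diff = 10

10


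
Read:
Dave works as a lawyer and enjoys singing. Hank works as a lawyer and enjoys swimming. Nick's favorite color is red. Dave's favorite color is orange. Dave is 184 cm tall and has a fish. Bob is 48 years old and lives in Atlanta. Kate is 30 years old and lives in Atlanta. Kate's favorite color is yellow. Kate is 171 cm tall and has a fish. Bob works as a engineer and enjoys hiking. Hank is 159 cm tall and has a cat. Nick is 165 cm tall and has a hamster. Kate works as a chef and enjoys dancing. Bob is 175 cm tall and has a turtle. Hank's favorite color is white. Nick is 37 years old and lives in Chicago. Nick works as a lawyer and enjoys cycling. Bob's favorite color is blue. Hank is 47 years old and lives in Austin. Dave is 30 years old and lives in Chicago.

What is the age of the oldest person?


Oldest: Bob at 48

48


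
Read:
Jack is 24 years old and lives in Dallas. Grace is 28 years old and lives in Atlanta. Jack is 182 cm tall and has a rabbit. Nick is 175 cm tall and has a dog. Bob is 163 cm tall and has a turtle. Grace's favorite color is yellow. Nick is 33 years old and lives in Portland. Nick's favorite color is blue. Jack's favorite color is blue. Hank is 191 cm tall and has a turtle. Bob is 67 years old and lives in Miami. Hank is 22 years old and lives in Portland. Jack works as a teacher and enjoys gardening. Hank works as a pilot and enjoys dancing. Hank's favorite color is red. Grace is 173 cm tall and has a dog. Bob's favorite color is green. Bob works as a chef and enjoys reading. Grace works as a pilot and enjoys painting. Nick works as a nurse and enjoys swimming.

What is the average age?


Sum=174, n=5, avg=34.8

34.8


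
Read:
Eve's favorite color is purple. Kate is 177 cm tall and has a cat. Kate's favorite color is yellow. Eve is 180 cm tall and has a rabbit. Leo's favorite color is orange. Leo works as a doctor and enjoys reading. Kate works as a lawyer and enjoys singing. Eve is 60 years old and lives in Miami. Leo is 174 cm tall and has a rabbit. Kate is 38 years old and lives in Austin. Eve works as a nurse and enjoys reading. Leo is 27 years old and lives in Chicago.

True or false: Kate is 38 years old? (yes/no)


Kate is actually 38. yes

yes


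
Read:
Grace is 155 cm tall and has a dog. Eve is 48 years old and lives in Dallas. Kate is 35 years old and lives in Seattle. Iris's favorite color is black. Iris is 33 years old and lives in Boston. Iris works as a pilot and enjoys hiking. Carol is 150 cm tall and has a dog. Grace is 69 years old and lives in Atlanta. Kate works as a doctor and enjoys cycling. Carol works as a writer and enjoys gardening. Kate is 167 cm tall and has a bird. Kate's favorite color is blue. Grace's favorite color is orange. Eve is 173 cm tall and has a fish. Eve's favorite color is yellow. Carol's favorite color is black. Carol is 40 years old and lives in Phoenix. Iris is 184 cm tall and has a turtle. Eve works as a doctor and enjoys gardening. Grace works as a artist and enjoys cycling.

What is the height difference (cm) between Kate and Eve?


|167 - 173| = 6

6


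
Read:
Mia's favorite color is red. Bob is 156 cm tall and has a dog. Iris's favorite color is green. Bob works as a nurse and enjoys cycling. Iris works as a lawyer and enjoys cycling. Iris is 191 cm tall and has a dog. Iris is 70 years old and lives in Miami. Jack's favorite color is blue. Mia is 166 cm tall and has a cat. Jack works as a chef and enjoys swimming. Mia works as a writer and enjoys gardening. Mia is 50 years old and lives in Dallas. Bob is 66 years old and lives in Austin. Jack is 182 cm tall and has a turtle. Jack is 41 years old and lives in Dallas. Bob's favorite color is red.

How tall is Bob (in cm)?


Bob is 156 cm tall

156


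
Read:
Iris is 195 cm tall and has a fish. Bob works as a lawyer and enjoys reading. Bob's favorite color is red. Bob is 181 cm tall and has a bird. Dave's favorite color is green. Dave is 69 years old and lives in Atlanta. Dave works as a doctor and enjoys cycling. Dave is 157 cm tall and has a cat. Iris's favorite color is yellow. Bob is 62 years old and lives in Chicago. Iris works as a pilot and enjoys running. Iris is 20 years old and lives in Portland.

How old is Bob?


Bob is 62 years old

62


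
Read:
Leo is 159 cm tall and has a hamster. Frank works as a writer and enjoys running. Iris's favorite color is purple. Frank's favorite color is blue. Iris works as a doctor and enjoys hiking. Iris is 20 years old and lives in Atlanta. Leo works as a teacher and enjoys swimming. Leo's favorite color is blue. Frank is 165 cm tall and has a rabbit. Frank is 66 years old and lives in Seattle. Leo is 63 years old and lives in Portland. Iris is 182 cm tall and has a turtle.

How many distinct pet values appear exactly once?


Unique pet values: 3

3


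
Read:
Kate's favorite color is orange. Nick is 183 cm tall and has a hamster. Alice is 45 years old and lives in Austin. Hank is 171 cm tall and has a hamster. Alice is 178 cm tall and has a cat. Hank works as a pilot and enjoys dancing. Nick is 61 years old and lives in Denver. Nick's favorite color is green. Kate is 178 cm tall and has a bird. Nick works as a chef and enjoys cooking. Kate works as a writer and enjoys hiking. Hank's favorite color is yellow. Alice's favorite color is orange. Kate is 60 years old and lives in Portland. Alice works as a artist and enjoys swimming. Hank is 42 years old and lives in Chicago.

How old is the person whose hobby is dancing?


Person with hobby=dancing is Hank, age 42

42


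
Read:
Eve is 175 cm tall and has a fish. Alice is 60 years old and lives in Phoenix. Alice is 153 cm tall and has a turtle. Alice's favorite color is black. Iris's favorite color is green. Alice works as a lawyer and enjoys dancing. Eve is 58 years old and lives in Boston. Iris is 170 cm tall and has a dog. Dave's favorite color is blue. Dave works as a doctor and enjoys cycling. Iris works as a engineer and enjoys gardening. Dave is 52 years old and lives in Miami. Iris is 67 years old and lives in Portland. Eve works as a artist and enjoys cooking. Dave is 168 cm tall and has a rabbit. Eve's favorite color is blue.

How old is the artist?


The artist is Eve, age 58

58


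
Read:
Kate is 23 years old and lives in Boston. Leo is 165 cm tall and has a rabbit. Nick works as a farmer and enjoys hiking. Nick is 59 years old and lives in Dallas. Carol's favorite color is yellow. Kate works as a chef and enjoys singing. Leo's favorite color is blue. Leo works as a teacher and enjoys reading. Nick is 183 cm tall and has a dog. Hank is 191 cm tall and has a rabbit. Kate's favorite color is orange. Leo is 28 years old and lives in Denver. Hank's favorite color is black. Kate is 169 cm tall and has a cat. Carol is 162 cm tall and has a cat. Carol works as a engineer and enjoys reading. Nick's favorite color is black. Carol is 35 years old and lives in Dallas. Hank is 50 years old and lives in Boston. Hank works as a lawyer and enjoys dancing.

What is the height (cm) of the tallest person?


Tallest: Hank at 191 cm

191


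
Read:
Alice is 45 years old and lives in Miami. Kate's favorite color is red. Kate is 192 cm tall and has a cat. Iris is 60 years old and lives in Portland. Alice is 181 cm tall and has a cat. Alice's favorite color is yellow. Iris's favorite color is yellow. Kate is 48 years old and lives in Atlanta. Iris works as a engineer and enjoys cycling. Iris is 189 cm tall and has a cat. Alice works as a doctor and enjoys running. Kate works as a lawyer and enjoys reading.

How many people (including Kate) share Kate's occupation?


Kate is a lawyer. Count = 1

1


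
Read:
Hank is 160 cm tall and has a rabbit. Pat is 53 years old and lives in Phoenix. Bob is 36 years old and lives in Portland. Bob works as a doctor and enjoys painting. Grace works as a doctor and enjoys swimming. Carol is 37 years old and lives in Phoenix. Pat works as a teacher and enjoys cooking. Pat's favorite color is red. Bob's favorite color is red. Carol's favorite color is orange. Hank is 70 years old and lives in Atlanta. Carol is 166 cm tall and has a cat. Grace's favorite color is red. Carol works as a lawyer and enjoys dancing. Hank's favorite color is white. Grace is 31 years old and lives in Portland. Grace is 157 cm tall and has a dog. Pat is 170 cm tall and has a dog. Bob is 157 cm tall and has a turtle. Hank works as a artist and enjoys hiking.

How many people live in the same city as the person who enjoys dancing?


Person with hobby dancing is Carol, city Phoenix. Count = 2

2


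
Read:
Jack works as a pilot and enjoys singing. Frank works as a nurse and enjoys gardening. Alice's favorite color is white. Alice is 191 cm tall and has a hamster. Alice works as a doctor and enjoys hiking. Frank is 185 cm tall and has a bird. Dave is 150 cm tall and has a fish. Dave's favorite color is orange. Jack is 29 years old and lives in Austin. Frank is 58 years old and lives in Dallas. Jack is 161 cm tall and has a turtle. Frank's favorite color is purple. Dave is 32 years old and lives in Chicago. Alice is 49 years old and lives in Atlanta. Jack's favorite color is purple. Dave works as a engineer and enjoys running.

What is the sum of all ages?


49+29+32+58 = 168

168


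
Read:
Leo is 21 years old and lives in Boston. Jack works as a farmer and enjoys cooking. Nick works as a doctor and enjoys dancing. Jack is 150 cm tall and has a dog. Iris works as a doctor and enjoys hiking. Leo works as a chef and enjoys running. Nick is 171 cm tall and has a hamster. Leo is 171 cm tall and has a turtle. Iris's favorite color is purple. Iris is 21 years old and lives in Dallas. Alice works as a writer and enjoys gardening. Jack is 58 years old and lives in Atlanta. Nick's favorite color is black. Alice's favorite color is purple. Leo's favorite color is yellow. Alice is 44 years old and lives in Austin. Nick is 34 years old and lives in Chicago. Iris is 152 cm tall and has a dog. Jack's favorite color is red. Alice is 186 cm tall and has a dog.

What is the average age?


Sum=178, n=5, avg=35.6

35.6


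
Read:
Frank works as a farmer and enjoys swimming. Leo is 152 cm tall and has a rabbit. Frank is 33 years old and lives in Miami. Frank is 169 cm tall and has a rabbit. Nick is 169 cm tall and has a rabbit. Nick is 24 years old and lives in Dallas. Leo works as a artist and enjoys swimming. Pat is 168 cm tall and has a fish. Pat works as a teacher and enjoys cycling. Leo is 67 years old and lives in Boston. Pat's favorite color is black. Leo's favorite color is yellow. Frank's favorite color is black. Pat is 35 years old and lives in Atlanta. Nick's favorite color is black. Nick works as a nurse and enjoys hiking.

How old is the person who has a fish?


Person with fish is Pat, age 35

35


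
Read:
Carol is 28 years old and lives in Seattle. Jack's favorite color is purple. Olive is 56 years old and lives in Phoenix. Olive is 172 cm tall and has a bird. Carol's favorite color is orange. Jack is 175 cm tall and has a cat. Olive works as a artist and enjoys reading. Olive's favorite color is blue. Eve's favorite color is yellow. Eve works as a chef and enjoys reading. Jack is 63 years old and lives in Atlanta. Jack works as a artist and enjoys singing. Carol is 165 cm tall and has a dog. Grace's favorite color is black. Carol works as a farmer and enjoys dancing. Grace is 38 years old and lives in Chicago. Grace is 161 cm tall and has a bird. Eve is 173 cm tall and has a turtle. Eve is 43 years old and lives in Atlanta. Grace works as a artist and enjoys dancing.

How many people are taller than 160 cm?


Taller than 160: 5

5


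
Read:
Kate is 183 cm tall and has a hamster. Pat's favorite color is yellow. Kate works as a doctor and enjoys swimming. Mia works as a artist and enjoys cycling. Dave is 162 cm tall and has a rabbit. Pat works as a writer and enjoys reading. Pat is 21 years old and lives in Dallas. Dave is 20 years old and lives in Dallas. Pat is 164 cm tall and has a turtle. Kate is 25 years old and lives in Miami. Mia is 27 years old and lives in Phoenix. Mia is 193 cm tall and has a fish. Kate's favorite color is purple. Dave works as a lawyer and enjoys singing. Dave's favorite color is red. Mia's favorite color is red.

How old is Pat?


Pat is 21 years old

21


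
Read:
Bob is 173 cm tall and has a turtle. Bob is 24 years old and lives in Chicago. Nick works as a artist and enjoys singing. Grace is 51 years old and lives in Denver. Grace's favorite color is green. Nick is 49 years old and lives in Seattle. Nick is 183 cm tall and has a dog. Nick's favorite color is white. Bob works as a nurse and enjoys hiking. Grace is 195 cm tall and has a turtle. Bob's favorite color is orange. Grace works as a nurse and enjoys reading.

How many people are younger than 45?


Filter: 1

1


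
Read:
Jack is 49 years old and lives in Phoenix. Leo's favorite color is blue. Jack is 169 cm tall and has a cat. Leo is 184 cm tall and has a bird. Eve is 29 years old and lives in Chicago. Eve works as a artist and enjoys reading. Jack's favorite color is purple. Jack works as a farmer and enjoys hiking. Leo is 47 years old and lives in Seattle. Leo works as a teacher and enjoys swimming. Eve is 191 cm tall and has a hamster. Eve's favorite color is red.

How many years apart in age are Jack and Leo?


49 vs 47, diff = 2

2


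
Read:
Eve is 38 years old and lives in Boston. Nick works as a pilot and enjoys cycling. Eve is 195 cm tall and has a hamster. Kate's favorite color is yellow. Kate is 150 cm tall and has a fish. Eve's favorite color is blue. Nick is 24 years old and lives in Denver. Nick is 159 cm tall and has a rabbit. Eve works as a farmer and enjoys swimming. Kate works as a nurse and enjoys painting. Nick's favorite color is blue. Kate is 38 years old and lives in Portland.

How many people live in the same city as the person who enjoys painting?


Person with hobby painting is Kate, city Portland. Count = 1

1


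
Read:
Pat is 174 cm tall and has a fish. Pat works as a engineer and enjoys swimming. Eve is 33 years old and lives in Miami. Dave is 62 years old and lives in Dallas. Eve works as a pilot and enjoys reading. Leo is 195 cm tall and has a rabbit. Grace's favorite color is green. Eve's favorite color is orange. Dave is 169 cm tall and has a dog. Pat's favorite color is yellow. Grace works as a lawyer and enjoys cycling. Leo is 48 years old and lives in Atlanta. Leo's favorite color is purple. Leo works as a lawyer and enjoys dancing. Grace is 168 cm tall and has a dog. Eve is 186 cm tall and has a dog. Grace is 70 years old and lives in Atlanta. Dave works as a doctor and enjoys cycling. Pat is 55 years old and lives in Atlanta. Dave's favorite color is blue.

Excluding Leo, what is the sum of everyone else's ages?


Sum (excluding Leo): 220

220


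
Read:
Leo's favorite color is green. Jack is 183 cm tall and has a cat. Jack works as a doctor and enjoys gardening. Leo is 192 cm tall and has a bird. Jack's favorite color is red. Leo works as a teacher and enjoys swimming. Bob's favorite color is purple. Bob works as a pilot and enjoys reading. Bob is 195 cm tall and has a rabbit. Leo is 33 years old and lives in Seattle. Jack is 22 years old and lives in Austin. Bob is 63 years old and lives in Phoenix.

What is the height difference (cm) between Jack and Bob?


|183 - 195| = 12

12


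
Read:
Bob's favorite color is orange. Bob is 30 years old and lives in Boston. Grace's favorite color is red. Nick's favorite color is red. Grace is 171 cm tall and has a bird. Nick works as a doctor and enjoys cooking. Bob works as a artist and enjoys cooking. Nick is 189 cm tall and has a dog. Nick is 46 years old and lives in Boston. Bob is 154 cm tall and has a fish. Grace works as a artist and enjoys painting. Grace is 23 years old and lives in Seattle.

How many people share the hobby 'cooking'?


Count: 2

2


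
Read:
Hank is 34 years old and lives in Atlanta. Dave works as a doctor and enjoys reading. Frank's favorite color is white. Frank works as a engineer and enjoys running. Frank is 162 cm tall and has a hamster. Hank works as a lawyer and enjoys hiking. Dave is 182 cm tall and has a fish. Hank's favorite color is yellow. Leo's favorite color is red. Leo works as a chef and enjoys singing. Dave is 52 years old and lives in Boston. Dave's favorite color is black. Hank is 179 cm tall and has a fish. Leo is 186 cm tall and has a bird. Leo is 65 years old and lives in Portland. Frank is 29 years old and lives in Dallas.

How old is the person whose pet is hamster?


Person with pet=hamster is Frank, age 29

29
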